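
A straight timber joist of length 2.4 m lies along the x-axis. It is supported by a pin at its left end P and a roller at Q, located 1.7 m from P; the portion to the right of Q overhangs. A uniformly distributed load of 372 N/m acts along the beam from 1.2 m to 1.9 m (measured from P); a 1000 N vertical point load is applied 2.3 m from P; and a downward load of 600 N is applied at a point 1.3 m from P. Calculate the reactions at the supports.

Resultant of the distributed load: 372 × 0.7 = 260.4 N at 1.55 m from P.
Taking moments about P: Q_y·1.7 − (372·0.7)·1.55 − 1000·2.3 − 600·1.3 = 0 → Q_y = 3483.62/1.7 = 2049.19 ≈ 2049 N.
ΣF_y = 0: P_y + 2049.19 − 372·0.7 − 1000 − 600 = 0 → P_y = -188.8 N.
ΣF_x = 0: no horizontal applied forces, so P_x = 0.

P_x = 0, P_y = -188.8 N, Q_y = 2049 N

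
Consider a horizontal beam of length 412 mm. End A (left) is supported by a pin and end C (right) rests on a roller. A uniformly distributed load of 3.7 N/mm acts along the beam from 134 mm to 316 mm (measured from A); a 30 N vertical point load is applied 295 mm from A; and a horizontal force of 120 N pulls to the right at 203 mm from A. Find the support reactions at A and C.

A_x = -120.0 N, A_y = 314.2 N, C_y = 389.2 N

Resultant of the distributed load: 3.7 × 182 = 673.4 N at 225 mm from A.
Taking moments about A: C_y·412 − (3.7·182)·225 − 30·295 = 0 → C_y = 160365/412 = 389.235 ≈ 389.2 N.
ΣF_y = 0: A_y + 389.235 − 3.7·182 − 30 = 0 → A_y = 314.2 N.
ΣF_x = 0: A_x + 120 = 0 → A_x = -120.0 N.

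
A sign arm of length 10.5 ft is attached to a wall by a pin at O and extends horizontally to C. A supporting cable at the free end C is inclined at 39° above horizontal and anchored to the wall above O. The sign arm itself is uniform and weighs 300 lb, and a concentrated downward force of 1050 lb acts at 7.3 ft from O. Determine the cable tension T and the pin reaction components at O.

ΣM about O: T·sin39°·10.5 − 300·5.25 − 1050·7.3 = 0 → T = 9240/(10.5·0.62932) = 1398.33 ≈ 1398 lb.
ΣF_x = 0: O_x − T·cos39° = 0 → O_x = 1398.33 × 0.777146 = 1087 lb.
ΣF_y = 0: O_y + T·sin39° − 300 − 1050 = 0 → O_y = 1350 − 1398.33 × 0.62932 = 470.0 lb.

T = 1398 lb, O_x = 1087 lb, O_y = 470.0 lb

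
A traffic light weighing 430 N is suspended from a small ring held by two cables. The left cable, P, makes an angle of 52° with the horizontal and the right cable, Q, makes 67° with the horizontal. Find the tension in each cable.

ΣF_x = 0: −T_P·cos52° + T_Q·cos67° = 0 → T_Q = 1.57567·T_P.
ΣF_y = 0: T_P·sin52° + T_Q·sin67° = 430.
Substitute: T_P·(0.788011 + 1.57567·0.920505) = 430 → T_P = 192.1 N.
Then T_Q = 1.57567 × 192.1 = 302.7 N.

T_P = 192.1 N, T_Q = 302.7 N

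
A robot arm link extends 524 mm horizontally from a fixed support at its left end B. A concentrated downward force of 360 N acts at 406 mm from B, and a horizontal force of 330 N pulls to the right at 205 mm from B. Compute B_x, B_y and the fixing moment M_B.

ΣF_x = 0: B_x + 330 = 0 → B_x = -330.0 N.
ΣF_y = 0: B_y − 360 = 0 → B_y = 360.0 N.
ΣM about B: M_B − 360·406 = 0 → M_B = 146200 N·mm.

B_x = -330.0 N, B_y = 360.0 N, M_B = 146200 N·mm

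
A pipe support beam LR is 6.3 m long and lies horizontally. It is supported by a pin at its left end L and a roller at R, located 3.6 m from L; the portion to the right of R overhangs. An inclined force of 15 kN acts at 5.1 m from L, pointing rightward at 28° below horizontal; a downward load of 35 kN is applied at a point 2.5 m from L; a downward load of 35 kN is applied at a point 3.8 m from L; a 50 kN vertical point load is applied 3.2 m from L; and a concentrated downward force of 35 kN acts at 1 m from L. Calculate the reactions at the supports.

L_x = -13.24 kN, L_y = 36.65 kN, R_y = 125.4 kN

Moments about L: R_y·3.6 − 15·sin28°·5.1 − 35·2.5 − 35·3.8 − 50·3.2 − 35·1 = 0 → R_y = 451.415/3.6 = 125.393 ≈ 125.4 kN.
ΣF_y = 0: L_y + 125.393 − 15·sin28° − 35 − 35 − 50 − 35 = 0 → L_y = 36.65 kN.
ΣF_x = 0: L_x + 15·cos28° = 0 → L_x = -13.24 kN.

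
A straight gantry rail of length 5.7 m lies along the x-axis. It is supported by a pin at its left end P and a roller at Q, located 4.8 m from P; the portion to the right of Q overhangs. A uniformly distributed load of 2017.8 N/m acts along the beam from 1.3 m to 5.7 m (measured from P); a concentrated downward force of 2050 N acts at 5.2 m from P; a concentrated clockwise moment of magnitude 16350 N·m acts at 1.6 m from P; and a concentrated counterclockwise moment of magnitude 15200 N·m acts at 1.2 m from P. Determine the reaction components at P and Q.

Resultant of the distributed load: 2017.8 × 4.4 = 8878.32 N at 3.5 m from P.
Moments about P: Q_y·4.8 − (2017.8·4.4)·3.5 − 2050·5.2 − 16350 + 15200 = 0 → Q_y = 42884.12/4.8 = 8934.19 ≈ 8934 N.
ΣF_y = 0: P_y + 8934.19 − 2017.8·4.4 − 2050 = 0 → P_y = 1994 N.
ΣF_x = 0: no horizontal applied forces, so P_x = 0.

P_x = 0, P_y = 1994 N, Q_y = 8934 N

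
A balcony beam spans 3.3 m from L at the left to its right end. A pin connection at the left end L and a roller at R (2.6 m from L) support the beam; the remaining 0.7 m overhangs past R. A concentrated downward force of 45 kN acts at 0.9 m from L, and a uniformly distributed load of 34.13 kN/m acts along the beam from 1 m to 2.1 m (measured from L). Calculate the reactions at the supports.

Resultant of the distributed load: 34.13 × 1.1 = 37.543 kN at 1.55 m from L.
Taking moments about L: R_y·2.6 − 45·0.9 − (34.13·1.1)·1.55 = 0 → R_y = 98.69165/2.6 = 37.9583 ≈ 37.96 kN.
ΣF_y = 0: L_y + 37.9583 − 45 − 34.13·1.1 = 0 → L_y = 44.58 kN.
ΣF_x = 0: no horizontal applied forces, so L_x = 0.

L_x = 0, L_y = 44.58 kN, R_y = 37.96 kN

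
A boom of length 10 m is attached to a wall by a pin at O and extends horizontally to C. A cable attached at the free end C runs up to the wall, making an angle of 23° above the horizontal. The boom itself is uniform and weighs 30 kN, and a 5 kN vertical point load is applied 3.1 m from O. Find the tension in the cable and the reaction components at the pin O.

T = 42.36 kN, O_x = 38.99 kN, O_y = 18.45 kN

ΣM about O: T·sin23°·10 − 30·5 − 5·3.1 = 0 → T = 165.5/(10·0.390731) = 42.3565 ≈ 42.36 kN.
ΣF_x = 0: O_x − T·cos23° = 0 → O_x = 42.3565 × 0.920505 = 38.99 kN.
ΣF_y = 0: O_y + T·sin23° − 30 − 5 = 0 → O_y = 35 − 42.3565 × 0.390731 = 18.45 kN.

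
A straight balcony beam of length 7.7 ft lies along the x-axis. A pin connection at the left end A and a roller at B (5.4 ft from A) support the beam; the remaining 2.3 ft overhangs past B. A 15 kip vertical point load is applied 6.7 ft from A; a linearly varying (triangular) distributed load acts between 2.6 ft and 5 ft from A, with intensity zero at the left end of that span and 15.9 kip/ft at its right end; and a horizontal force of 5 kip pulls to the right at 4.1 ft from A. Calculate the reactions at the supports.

A_x = -5.000 kip, A_y = 0.6289 kip, B_y = 33.45 kip

Resultant of the triangular load: ½ × 15.9 × 2.4 = 19.08 kip, acting at 4.2 ft from A (one-third of the span from the peak).
Taking moments about A: B_y·5.4 − 15·6.7 − (½·15.9·2.4)·4.2 = 0 → B_y = 180.636/5.4 = 33.4511 ≈ 33.45 kip.
ΣF_y = 0: A_y + 33.4511 − 15 − ½·15.9·2.4 = 0 → A_y = 0.6289 kip.
ΣF_x = 0: A_x + 5 = 0 → A_x = -5.000 kip.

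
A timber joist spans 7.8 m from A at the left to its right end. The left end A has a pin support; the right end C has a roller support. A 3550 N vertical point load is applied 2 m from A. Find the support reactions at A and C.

Taking moments about A: C_y·7.8 − 3550·2 = 0 → C_y = 7100/7.8 = 910.256 ≈ 910.3 N.
ΣF_y = 0: A_y + 910.256 − 3550 = 0 → A_y = 2640 N.
ΣF_x = 0: no horizontal applied forces, so A_x = 0.

A_x = 0, A_y = 2640 N, C_y = 910.3 N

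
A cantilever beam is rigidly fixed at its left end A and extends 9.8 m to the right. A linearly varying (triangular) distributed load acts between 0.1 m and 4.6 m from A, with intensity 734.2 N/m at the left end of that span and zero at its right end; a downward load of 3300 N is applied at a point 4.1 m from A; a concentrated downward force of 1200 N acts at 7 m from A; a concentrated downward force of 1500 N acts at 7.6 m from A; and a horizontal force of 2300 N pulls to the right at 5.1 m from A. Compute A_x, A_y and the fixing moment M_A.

Resultant of the triangular load: ½ × 734.2 × 4.5 = 1651.95 N, acting at 1.6 m from A (one-third of the span from the peak).
ΣF_x = 0: A_x + 2300 = 0 → A_x = -2300 N.
ΣF_y = 0: A_y − ½·734.2·4.5 − 3300 − 1200 − 1500 = 0 → A_y = 7652 N.
ΣM about A: M_A − (½·734.2·4.5)·1.6 − 3300·4.1 − 1200·7 − 1500·7.6 = 0 → M_A = 35970 N·m.

A_x = -2300 N, A_y = 7652 N, M_A = 35970 N·m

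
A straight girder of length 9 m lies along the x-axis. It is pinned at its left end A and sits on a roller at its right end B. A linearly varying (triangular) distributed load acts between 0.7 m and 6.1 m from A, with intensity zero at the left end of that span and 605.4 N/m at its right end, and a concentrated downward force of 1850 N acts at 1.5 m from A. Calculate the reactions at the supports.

A_x = 0, A_y = 2395 N, B_y = 1089 N

Resultant of the triangular load: ½ × 605.4 × 5.4 = 1634.58 N, acting at 4.3 m from A (one-third of the span from the peak).
Taking moments about A: B_y·9 − (½·605.4·5.4)·4.3 − 1850·1.5 = 0 → B_y = 9803.694/9 = 1089.3 ≈ 1089 N.
ΣF_y = 0: A_y + 1089.3 − ½·605.4·5.4 − 1850 = 0 → A_y = 2395 N.
ΣF_x = 0: no horizontal applied forces, so A_x = 0.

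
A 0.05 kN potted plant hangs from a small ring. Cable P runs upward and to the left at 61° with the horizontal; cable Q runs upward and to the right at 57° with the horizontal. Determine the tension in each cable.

T_P = 0.03084 kN, T_Q = 0.02745 kN

ΣF_x = 0: −T_P·cos61° + T_Q·cos57° = 0 → T_Q = 0.890149·T_P.
ΣF_y = 0: T_P·sin61° + T_Q·sin57° = 0.05.
Substitute: T_P·(0.87462 + 0.890149·0.838671) = 0.05 → T_P = 0.0308421 ≈ 0.03084 kN.
Then T_Q = 0.890149 × 0.0308421 = 0.02745 kN.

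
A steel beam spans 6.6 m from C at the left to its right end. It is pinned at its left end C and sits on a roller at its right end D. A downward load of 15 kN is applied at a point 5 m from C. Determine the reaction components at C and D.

C_x = 0, C_y = 3.636 kN, D_y = 11.36 kN

Moments about C: D_y·6.6 − 15·5 = 0 → D_y = 75/6.6 = 11.3636 ≈ 11.36 kN.
ΣF_y = 0: C_y + 11.3636 − 15 = 0 → C_y = 3.636 kN.
ΣF_x = 0: no horizontal applied forces, so C_x = 0.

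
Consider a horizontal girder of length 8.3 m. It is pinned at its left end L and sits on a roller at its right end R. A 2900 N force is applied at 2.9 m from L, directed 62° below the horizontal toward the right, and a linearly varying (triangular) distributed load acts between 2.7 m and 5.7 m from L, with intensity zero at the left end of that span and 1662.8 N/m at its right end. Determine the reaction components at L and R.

L_x = -1361 N, L_y = 2748 N, R_y = 2307 N

Resultant of the triangular load: ½ × 1662.8 × 3 = 2494.2 N, acting at 4.7 m from L (one-third of the span from the peak).
Taking moments about L: R_y·8.3 − 2900·sin62°·2.9 − (½·1662.8·3)·4.7 = 0 → R_y = 19148.3/8.3 = 2307.02 ≈ 2307 N.
ΣF_y = 0: L_y + 2307.02 − 2900·sin62° − ½·1662.8·3 = 0 → L_y = 2748 N.
ΣF_x = 0: L_x + 2900·cos62° = 0 → L_x = -1361 N.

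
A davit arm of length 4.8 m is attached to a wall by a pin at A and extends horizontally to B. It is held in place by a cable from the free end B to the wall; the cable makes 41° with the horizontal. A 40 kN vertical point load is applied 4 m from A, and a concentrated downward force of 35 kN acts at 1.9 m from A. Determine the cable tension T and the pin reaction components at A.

T = 71.93 kN, A_x = 54.28 kN, A_y = 27.81 kN

ΣM about A: T·sin41°·4.8 − 40·4 − 35·1.9 = 0 → T = 226.5/(4.8·0.656059) = 71.9257 ≈ 71.93 kN.
ΣF_x = 0: A_x − T·cos41° = 0 → A_x = 71.9257 × 0.75471 = 54.28 kN.
ΣF_y = 0: A_y + T·sin41° − 40 − 35 = 0 → A_y = 75 − 71.9257 × 0.656059 = 27.81 kN.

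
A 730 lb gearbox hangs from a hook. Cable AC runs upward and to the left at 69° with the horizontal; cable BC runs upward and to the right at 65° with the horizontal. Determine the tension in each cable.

ΣF_x = 0: −T_AC·cos69° + T_BC·cos65° = 0 → T_BC = 0.847971·T_AC.
ΣF_y = 0: T_AC·sin69° + T_BC·sin65° = 730.
Substitute: T_AC·(0.93358 + 0.847971·0.906308) = 730 → T_AC = 428.881 ≈ 428.9 lb.
Then T_BC = 0.847971 × 428.881 = 363.7 lb.

T_AC = 428.9 lb, T_BC = 363.7 lb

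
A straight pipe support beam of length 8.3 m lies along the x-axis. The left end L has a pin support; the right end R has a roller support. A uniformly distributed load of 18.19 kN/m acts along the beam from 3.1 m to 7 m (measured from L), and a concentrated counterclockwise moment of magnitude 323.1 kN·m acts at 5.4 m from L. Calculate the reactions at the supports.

Resultant of the distributed load: 18.19 × 3.9 = 70.941 kN at 5.05 m from L.
Taking moments about L: R_y·8.3 − (18.19·3.9)·5.05 + 323.1 = 0 → R_y = 35.15205/8.3 = 4.23519 ≈ 4.235 kN.
ΣF_y = 0: L_y + 4.23519 − 18.19·3.9 = 0 → L_y = 66.71 kN.
ΣF_x = 0: no horizontal applied forces, so L_x = 0.

L_x = 0, L_y = 66.71 kN, R_y = 4.235 kN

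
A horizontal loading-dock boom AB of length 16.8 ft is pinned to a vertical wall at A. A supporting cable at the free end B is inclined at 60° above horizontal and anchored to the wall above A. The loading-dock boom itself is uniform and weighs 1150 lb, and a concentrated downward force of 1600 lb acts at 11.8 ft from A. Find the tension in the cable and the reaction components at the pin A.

ΣM about A: T·sin60°·16.8 − 1150·8.4 − 1600·11.8 = 0 → T = 28540/(16.8·0.866025) = 1961.62 ≈ 1962 lb.
ΣF_x = 0: A_x − T·cos60° = 0 → A_x = 1961.62 × 0.5 = 980.8 lb.
ΣF_y = 0: A_y + T·sin60° − 1150 − 1600 = 0 → A_y = 2750 − 1961.62 × 0.866025 = 1051 lb.

T = 1962 lb, A_x = 980.8 lb, A_y = 1051 lb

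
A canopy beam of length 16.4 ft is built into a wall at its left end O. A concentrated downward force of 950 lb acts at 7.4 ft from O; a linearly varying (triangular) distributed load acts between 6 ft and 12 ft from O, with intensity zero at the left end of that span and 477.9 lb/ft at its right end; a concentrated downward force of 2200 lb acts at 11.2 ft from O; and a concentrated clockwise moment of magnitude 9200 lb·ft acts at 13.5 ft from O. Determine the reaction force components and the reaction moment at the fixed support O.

Resultant of the triangular load: ½ × 477.9 × 6 = 1433.7 lb, acting at 10 ft from O (one-third of the span from the peak).
ΣF_x = 0: O_x = 0.
ΣF_y = 0: O_y − 950 − ½·477.9·6 − 2200 = 0 → O_y = 4584 lb.
ΣM about O: M_O − 950·7.4 − (½·477.9·6)·10 − 2200·11.2 − 9200 = 0 → M_O = 55210 lb·ft.

O_x = 0, O_y = 4584 lb, M_O = 55210 lb·ft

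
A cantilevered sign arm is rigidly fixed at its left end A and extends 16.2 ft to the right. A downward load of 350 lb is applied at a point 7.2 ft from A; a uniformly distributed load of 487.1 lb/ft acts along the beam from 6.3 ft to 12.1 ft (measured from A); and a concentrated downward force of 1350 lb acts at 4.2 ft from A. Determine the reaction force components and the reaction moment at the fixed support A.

Resultant of the distributed load: 487.1 × 5.8 = 2825.18 lb at 9.2 ft from A.
ΣF_x = 0: A_x = 0.
ΣF_y = 0: A_y − 350 − 487.1·5.8 − 1350 = 0 → A_y = 4525 lb.
ΣM about A: M_A − 350·7.2 − (487.1·5.8)·9.2 − 1350·4.2 = 0 → M_A = 34180 lb·ft.

A_x = 0, A_y = 4525 lb, M_A = 34180 lb·ft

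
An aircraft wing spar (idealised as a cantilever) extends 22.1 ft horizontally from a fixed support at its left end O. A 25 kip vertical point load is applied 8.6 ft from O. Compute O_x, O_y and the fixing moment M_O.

ΣF_x = 0: O_x = 0.
ΣF_y = 0: O_y − 25 = 0 → O_y = 25.00 kip.
ΣM about O: M_O − 25·8.6 = 0 → M_O = 215.0 kip·ft.

O_x = 0, O_y = 25.00 kip, M_O = 215.0 kip·ft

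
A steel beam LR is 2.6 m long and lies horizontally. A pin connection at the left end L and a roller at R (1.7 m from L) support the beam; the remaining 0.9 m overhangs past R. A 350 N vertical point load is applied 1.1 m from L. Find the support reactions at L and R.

Moments about L: R_y·1.7 − 350·1.1 = 0 → R_y = 385/1.7 = 226.471 ≈ 226.5 N.
ΣF_y = 0: L_y + 226.471 − 350 = 0 → L_y = 123.5 N.
ΣF_x = 0: no horizontal applied forces, so L_x = 0.

L_x = 0, L_y = 123.5 N, R_y = 226.5 N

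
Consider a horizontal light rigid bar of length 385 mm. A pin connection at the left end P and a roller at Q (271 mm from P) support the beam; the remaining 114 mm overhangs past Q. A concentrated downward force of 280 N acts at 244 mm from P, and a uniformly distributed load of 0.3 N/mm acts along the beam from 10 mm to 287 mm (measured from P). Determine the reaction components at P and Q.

P_x = 0, P_y = 65.46 N, Q_y = 297.6 N

Resultant of the distributed load: 0.3 × 277 = 83.1 N at 148.5 mm from P.
Moments about P: Q_y·271 − 280·244 − (0.3·277)·148.5 = 0 → Q_y = 80660.35/271 = 297.64 ≈ 297.6 N.
ΣF_y = 0: P_y + 297.64 − 280 − 0.3·277 = 0 → P_y = 65.46 N.
ΣF_x = 0: no horizontal applied forces, so P_x = 0.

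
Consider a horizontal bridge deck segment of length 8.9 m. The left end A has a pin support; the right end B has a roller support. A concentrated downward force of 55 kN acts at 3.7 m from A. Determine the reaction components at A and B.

Taking moments about A: B_y·8.9 − 55·3.7 = 0 → B_y = 203.5/8.9 = 22.8652 ≈ 22.87 kN.
ΣF_y = 0: A_y + 22.8652 − 55 = 0 → A_y = 32.13 kN.
ΣF_x = 0: no horizontal applied forces, so A_x = 0.

A_x = 0, A_y = 32.13 kN, B_y = 22.87 kN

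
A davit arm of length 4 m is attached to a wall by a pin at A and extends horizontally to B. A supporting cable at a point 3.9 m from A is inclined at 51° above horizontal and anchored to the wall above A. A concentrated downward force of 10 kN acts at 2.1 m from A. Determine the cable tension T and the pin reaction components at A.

ΣM about A: T·sin51°·3.9 − 10·2.1 = 0 → T = 21/(3.9·0.777146) = 6.92871 ≈ 6.929 kN.
ΣF_x = 0: A_x − T·cos51° = 0 → A_x = 6.92871 × 0.62932 = 4.360 kN.
ΣF_y = 0: A_y + T·sin51° − 10 = 0 → A_y = 10 − 6.92871 × 0.777146 = 4.615 kN.

T = 6.929 kN, A_x = 4.360 kN, A_y = 4.615 kN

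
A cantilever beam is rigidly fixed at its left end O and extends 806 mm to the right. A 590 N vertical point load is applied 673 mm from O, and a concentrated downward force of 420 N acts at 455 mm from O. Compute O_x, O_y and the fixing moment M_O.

ΣF_x = 0: O_x = 0.
ΣF_y = 0: O_y − 590 − 420 = 0 → O_y = 1010 N.
ΣM about O: M_O − 590·673 − 420·455 = 0 → M_O = 588200 N·mm.

O_x = 0, O_y = 1010 N, M_O = 588200 N·mm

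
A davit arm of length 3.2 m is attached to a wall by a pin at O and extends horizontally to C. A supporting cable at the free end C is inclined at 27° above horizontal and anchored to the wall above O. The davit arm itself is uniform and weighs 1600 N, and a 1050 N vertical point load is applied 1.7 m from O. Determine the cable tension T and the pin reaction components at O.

ΣM about O: T·sin27°·3.2 − 1600·1.6 − 1050·1.7 = 0 → T = 4345/(3.2·0.45399) = 2990.84 ≈ 2991 N.
ΣF_x = 0: O_x − T·cos27° = 0 → O_x = 2990.84 × 0.891007 = 2665 N.
ΣF_y = 0: O_y + T·sin27° − 1600 − 1050 = 0 → O_y = 2650 − 2990.84 × 0.45399 = 1292 N.

T = 2991 N, O_x = 2665 N, O_y = 1292 N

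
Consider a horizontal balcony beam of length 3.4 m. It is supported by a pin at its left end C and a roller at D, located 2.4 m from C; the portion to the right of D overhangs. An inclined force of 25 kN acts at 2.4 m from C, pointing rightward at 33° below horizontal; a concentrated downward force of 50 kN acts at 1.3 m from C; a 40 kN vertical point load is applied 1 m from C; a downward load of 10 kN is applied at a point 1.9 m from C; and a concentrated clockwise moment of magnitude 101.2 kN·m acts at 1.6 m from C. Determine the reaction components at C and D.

ΣM about C: D_y·2.4 − 25·sin33°·2.4 − 50·1.3 − 40·1 − 10·1.9 − 101.2 = 0 → D_y = 257.878/2.4 = 107.449 ≈ 107.4 kN.
ΣF_y = 0: C_y + 107.449 − 25·sin33° − 50 − 40 − 10 = 0 → C_y = 6.167 kN.
ΣF_x = 0: C_x + 25·cos33° = 0 → C_x = -20.97 kN.

C_x = -20.97 kN, C_y = 6.167 kN, D_y = 107.4 kN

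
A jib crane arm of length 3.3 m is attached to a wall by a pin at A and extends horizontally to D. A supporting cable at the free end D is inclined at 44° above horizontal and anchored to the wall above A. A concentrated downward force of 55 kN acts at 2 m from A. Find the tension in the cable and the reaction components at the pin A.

ΣM about A: T·sin44°·3.3 − 55·2 = 0 → T = 110/(3.3·0.694658) = 47.9852 ≈ 47.99 kN.
ΣF_x = 0: A_x − T·cos44° = 0 → A_x = 47.9852 × 0.71934 = 34.52 kN.
ΣF_y = 0: A_y + T·sin44° − 55 = 0 → A_y = 55 − 47.9852 × 0.694658 = 21.67 kN.

T = 47.99 kN, A_x = 34.52 kN, A_y = 21.67 kN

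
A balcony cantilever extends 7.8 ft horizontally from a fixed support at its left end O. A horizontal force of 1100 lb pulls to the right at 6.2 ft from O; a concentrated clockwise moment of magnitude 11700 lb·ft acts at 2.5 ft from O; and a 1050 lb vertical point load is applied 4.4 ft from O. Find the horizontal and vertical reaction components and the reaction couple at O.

O_x = -1100 lb, O_y = 1050 lb, M_O = 16320 lb·ft

ΣF_x = 0: O_x + 1100 = 0 → O_x = -1100 lb.
ΣF_y = 0: O_y − 1050 = 0 → O_y = 1050 lb.
ΣM about O: M_O − 11700 − 1050·4.4 = 0 → M_O = 16320 lb·ft.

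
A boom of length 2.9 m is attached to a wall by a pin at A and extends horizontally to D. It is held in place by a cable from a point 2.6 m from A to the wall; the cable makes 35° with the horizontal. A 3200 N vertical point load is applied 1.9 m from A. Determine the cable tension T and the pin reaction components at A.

T = 4077 N, A_x = 3340 N, A_y = 861.5 N

ΣM about A: T·sin35°·2.6 − 3200·1.9 = 0 → T = 6080/(2.6·0.573576) = 4076.99 ≈ 4077 N.
ΣF_x = 0: A_x − T·cos35° = 0 → A_x = 4076.99 × 0.819152 = 3340 N.
ΣF_y = 0: A_y + T·sin35° − 3200 = 0 → A_y = 3200 − 4076.99 × 0.573576 = 861.5 N.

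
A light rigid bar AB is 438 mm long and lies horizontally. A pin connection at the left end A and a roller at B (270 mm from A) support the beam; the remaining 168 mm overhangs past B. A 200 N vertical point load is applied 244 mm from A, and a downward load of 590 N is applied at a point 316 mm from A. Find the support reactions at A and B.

ΣM about A: B_y·270 − 200·244 − 590·316 = 0 → B_y = 235240/270 = 871.259 ≈ 871.3 N.
ΣF_y = 0: A_y + 871.259 − 200 − 590 = 0 → A_y = -81.26 N.
ΣF_x = 0: no horizontal applied forces, so A_x = 0.

A_x = 0, A_y = -81.26 N, B_y = 871.3 N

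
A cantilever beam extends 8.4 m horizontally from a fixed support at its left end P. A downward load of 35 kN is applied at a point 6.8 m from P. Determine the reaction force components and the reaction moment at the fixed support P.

ΣF_x = 0: P_x = 0.
ΣF_y = 0: P_y − 35 = 0 → P_y = 35.00 kN.
ΣM about P: M_P − 35·6.8 = 0 → M_P = 238.0 kN·m.

P_x = 0, P_y = 35.00 kN, M_P = 238.0 kN·m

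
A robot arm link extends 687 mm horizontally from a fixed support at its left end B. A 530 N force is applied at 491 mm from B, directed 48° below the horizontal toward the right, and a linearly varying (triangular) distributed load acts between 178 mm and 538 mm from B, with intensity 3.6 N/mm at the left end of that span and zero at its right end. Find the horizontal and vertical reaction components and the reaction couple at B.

Resultant of the triangular load: ½ × 3.6 × 360 = 648 N, acting at 298 mm from B (one-third of the span from the peak).
ΣF_x = 0: B_x + 530·cos48° = 0 → B_x = -354.6 N.
ΣF_y = 0: B_y − 530·sin48° − ½·3.6·360 = 0 → B_y = 1042 N.
ΣM about B: M_B − 530·sin48°·491 − (½·3.6·360)·298 = 0 → M_B = 386500 N·mm.

B_x = -354.6 N, B_y = 1042 N, M_B = 386500 N·mm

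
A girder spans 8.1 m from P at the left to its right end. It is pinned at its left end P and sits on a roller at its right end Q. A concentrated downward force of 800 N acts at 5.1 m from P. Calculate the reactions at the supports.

P_x = 0, P_y = 296.3 N, Q_y = 503.7 N

ΣM about P: Q_y·8.1 − 800·5.1 = 0 → Q_y = 4080/8.1 = 503.704 ≈ 503.7 N.
ΣF_y = 0: P_y + 503.704 − 800 = 0 → P_y = 296.3 N.
ΣF_x = 0: no horizontal applied forces, so P_x = 0.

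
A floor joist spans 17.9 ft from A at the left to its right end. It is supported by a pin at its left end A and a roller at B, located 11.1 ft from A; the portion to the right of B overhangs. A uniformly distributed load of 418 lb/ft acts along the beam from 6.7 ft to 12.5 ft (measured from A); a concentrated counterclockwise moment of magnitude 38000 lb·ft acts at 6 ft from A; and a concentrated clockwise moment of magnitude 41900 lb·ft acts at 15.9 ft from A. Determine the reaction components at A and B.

Resultant of the distributed load: 418 × 5.8 = 2424.4 lb at 9.6 ft from A.
Moments about A: B_y·11.1 − (418·5.8)·9.6 + 38000 − 41900 = 0 → B_y = 27174.24/11.1 = 2448.13 ≈ 2448 lb.
ΣF_y = 0: A_y + 2448.13 − 418·5.8 = 0 → A_y = -23.73 lb.
ΣF_x = 0: no horizontal applied forces, so A_x = 0.

A_x = 0, A_y = -23.73 lb, B_y = 2448 lb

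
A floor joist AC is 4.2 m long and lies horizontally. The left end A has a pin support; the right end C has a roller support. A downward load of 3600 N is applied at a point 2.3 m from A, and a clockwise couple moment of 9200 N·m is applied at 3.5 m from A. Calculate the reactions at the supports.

A_x = 0, A_y = -561.9 N, C_y = 4162 N

Moments about A: C_y·4.2 − 3600·2.3 − 9200 = 0 → C_y = 17480/4.2 = 4161.9 ≈ 4162 N.
ΣF_y = 0: A_y + 4161.9 − 3600 = 0 → A_y = -561.9 N.
ΣF_x = 0: no horizontal applied forces, so A_x = 0.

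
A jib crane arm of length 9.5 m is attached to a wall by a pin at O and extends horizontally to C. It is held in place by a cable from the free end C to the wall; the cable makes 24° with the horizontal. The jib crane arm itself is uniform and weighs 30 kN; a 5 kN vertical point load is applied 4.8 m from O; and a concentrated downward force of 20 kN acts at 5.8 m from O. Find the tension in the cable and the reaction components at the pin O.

ΣM about O: T·sin24°·9.5 − 30·4.75 − 5·4.8 − 20·5.8 = 0 → T = 282.5/(9.5·0.406737) = 73.1107 ≈ 73.11 kN.
ΣF_x = 0: O_x − T·cos24° = 0 → O_x = 73.1107 × 0.913545 = 66.79 kN.
ΣF_y = 0: O_y + T·sin24° − 30 − 5 − 20 = 0 → O_y = 55 − 73.1107 × 0.406737 = 25.26 kN.

T = 73.11 kN, O_x = 66.79 kN, O_y = 25.26 kN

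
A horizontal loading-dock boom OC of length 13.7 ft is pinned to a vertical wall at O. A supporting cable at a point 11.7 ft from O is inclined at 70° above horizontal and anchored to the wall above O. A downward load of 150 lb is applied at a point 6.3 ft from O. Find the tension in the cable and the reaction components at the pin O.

T = 85.95 lb, O_x = 29.40 lb, O_y = 69.23 lb

ΣM about O: T·sin70°·11.7 − 150·6.3 = 0 → T = 945/(11.7·0.939693) = 85.9528 ≈ 85.95 lb.
ΣF_x = 0: O_x − T·cos70° = 0 → O_x = 85.9528 × 0.34202 = 29.40 lb.
ΣF_y = 0: O_y + T·sin70° − 150 = 0 → O_y = 150 − 85.9528 × 0.939693 = 69.23 lb.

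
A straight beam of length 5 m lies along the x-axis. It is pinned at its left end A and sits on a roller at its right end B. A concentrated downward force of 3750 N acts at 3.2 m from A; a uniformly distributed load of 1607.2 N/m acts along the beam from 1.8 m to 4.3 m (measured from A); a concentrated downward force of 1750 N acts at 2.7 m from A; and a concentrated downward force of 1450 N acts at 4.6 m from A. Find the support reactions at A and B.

A_x = 0, A_y = 3838 N, B_y = 7130 N

Resultant of the distributed load: 1607.2 × 2.5 = 4018 N at 3.05 m from A.
Taking moments about A: B_y·5 − 3750·3.2 − (1607.2·2.5)·3.05 − 1750·2.7 − 1450·4.6 = 0 → B_y = 35649.9/5 = 7129.98 ≈ 7130 N.
ΣF_y = 0: A_y + 7129.98 − 3750 − 1607.2·2.5 − 1750 − 1450 = 0 → A_y = 3838 N.
ΣF_x = 0: no horizontal applied forces, so A_x = 0.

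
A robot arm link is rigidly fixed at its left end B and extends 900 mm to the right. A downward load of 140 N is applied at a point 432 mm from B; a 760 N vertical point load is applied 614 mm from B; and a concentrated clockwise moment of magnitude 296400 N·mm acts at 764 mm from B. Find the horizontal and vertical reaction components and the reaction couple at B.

ΣF_x = 0: B_x = 0.
ΣF_y = 0: B_y − 140 − 760 = 0 → B_y = 900.0 N.
ΣM about B: M_B − 140·432 − 760·614 − 296400 = 0 → M_B = 823500 N·mm.

B_x = 0, B_y = 900.0 N, M_B = 823500 N·mm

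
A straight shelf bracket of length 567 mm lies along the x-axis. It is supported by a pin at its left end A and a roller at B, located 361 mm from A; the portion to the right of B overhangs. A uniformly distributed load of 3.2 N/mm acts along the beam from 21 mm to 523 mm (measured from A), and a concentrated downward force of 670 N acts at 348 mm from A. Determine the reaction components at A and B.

Resultant of the distributed load: 3.2 × 502 = 1606.4 N at 272 mm from A.
Moments about A: B_y·361 − (3.2·502)·272 − 670·348 = 0 → B_y = 670100.8/361 = 1856.23 ≈ 1856 N.
ΣF_y = 0: A_y + 1856.23 − 3.2·502 − 670 = 0 → A_y = 420.2 N.
ΣF_x = 0: no horizontal applied forces, so A_x = 0.

A_x = 0, A_y = 420.2 N, B_y = 1856 N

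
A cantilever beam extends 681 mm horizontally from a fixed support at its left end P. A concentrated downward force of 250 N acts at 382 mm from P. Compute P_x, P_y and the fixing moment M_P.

P_x = 0, P_y = 250.0 N, M_P = 95500 N·mm

ΣF_x = 0: P_x = 0.
ΣF_y = 0: P_y − 250 = 0 → P_y = 250.0 N.
ΣM about P: M_P − 250·382 = 0 → M_P = 95500 N·mm.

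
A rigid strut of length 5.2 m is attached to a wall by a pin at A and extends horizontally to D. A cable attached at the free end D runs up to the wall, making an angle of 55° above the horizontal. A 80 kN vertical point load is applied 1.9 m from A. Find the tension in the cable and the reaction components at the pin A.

ΣM about A: T·sin55°·5.2 − 80·1.9 = 0 → T = 152/(5.2·0.819152) = 35.6842 ≈ 35.68 kN.
ΣF_x = 0: A_x − T·cos55° = 0 → A_x = 35.6842 × 0.573576 = 20.47 kN.
ΣF_y = 0: A_y + T·sin55° − 80 = 0 → A_y = 80 − 35.6842 × 0.819152 = 50.77 kN.

T = 35.68 kN, A_x = 20.47 kN, A_y = 50.77 kN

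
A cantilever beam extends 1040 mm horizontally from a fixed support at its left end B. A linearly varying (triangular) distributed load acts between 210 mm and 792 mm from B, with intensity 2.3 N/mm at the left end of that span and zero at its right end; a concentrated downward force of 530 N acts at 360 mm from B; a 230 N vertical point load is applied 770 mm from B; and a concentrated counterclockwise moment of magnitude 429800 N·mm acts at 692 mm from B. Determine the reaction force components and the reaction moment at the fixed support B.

Resultant of the triangular load: ½ × 2.3 × 582 = 669.3 N, acting at 404 mm from B (one-third of the span from the peak).
ΣF_x = 0: B_x = 0.
ΣF_y = 0: B_y − ½·2.3·582 − 530 − 230 = 0 → B_y = 1429 N.
ΣM about B: M_B − (½·2.3·582)·404 − 530·360 − 230·770 + 429800 = 0 → M_B = 208500 N·mm.

B_x = 0, B_y = 1429 N, M_B = 208500 N·mm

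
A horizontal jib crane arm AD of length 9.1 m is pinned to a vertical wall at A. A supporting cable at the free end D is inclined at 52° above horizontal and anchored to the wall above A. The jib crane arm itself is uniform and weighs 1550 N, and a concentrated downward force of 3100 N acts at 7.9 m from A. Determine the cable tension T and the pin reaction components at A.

T = 4399 N, A_x = 2708 N, A_y = 1184 N

ΣM about A: T·sin52°·9.1 − 1550·4.55 − 3100·7.9 = 0 → T = 31542.5/(9.1·0.788011) = 4398.68 ≈ 4399 N.
ΣF_x = 0: A_x − T·cos52° = 0 → A_x = 4398.68 × 0.615661 = 2708 N.
ΣF_y = 0: A_y + T·sin52° − 1550 − 3100 = 0 → A_y = 4650 − 4398.68 × 0.788011 = 1184 N.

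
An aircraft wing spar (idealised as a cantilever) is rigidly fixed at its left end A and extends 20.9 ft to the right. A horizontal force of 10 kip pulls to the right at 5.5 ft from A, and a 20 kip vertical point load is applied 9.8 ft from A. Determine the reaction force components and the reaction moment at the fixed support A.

ΣF_x = 0: A_x + 10 = 0 → A_x = -10.00 kip.
ΣF_y = 0: A_y − 20 = 0 → A_y = 20.00 kip.
ΣM about A: M_A − 20·9.8 = 0 → M_A = 196.0 kip·ft.

A_x = -10.00 kip, A_y = 20.00 kip, M_A = 196.0 kip·ft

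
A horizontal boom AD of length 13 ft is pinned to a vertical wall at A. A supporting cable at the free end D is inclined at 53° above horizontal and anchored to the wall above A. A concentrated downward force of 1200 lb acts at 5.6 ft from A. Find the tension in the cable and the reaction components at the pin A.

ΣM about A: T·sin53°·13 − 1200·5.6 = 0 → T = 6720/(13·0.798636) = 647.257 ≈ 647.3 lb.
ΣF_x = 0: A_x − T·cos53° = 0 → A_x = 647.257 × 0.601815 = 389.5 lb.
ΣF_y = 0: A_y + T·sin53° − 1200 = 0 → A_y = 1200 − 647.257 × 0.798636 = 683.1 lb.

T = 647.3 lb, A_x = 389.5 lb, A_y = 683.1 lb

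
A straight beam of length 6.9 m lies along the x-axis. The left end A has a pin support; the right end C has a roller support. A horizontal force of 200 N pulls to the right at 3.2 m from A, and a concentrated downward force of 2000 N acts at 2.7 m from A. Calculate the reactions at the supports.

ΣM about A: C_y·6.9 − 2000·2.7 = 0 → C_y = 5400/6.9 = 782.609 ≈ 782.6 N.
ΣF_y = 0: A_y + 782.609 − 2000 = 0 → A_y = 1217 N.
ΣF_x = 0: A_x + 200 = 0 → A_x = -200.0 N.

A_x = -200.0 N, A_y = 1217 N, C_y = 782.6 N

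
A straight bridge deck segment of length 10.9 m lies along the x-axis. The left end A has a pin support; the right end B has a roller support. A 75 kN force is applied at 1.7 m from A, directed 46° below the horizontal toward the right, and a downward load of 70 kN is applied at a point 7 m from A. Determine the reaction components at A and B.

A_x = -52.10 kN, A_y = 70.58 kN, B_y = 53.37 kN

Taking moments about A: B_y·10.9 − 75·sin46°·1.7 − 70·7 = 0 → B_y = 581.716/10.9 = 53.3684 ≈ 53.37 kN.
ΣF_y = 0: A_y + 53.3684 − 75·sin46° − 70 = 0 → A_y = 70.58 kN.
ΣF_x = 0: A_x + 75·cos46° = 0 → A_x = -52.10 kN.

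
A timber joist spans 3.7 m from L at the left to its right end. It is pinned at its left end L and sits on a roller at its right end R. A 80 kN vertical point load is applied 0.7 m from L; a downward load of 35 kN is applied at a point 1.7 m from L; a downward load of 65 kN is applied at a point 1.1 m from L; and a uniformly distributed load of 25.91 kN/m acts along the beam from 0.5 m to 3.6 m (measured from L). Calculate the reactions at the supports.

L_x = 0, L_y = 165.3 kN, R_y = 95.04 kN

Resultant of the distributed load: 25.91 × 3.1 = 80.321 kN at 2.05 m from L.
Taking moments about L: R_y·3.7 − 80·0.7 − 35·1.7 − 65·1.1 − (25.91·3.1)·2.05 = 0 → R_y = 351.65805/3.7 = 95.0427 ≈ 95.04 kN.
ΣF_y = 0: L_y + 95.0427 − 80 − 35 − 65 − 25.91·3.1 = 0 → L_y = 165.3 kN.
ΣF_x = 0: no horizontal applied forces, so L_x = 0.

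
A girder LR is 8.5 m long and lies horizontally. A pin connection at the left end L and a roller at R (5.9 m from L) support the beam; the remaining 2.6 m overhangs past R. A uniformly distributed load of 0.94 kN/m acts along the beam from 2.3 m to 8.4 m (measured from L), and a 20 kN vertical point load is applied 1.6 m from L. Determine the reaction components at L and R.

Resultant of the distributed load: 0.94 × 6.1 = 5.734 kN at 5.35 m from L.
Moments about L: R_y·5.9 − (0.94·6.1)·5.35 − 20·1.6 = 0 → R_y = 62.6769/5.9 = 10.6232 ≈ 10.62 kN.
ΣF_y = 0: L_y + 10.6232 − 0.94·6.1 − 20 = 0 → L_y = 15.11 kN.
ΣF_x = 0: no horizontal applied forces, so L_x = 0.

L_x = 0, L_y = 15.11 kN, R_y = 10.62 kN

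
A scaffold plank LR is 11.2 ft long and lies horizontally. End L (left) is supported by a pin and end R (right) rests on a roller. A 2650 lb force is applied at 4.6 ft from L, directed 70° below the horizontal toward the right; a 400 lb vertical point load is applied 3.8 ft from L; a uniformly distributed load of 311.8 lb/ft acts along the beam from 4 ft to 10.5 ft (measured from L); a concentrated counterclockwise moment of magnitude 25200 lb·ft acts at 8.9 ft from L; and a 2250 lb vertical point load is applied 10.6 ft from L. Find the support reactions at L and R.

Resultant of the distributed load: 311.8 × 6.5 = 2026.7 lb at 7.25 ft from L.
Taking moments about L: R_y·11.2 − 2650·sin70°·4.6 − 400·3.8 − (311.8·6.5)·7.25 + 25200 − 2250·10.6 = 0 → R_y = 26318.4/11.2 = 2349.86 ≈ 2350 lb.
ΣF_y = 0: L_y + 2349.86 − 2650·sin70° − 400 − 311.8·6.5 − 2250 = 0 → L_y = 4817 lb.
ΣF_x = 0: L_x + 2650·cos70° = 0 → L_x = -906.4 lb.

L_x = -906.4 lb, L_y = 4817 lb, R_y = 2350 lb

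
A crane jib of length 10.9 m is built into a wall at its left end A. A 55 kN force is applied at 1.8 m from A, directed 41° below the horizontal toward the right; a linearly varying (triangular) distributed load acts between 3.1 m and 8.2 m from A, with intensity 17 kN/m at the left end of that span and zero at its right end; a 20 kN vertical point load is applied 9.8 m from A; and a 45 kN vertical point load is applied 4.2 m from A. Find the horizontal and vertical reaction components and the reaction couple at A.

Resultant of the triangular load: ½ × 17 × 5.1 = 43.35 kN, acting at 4.8 m from A (one-third of the span from the peak).
ΣF_x = 0: A_x + 55·cos41° = 0 → A_x = -41.51 kN.
ΣF_y = 0: A_y − 55·sin41° − ½·17·5.1 − 20 − 45 = 0 → A_y = 144.4 kN.
ΣM about A: M_A − 55·sin41°·1.8 − (½·17·5.1)·4.8 − 20·9.8 − 45·4.2 = 0 → M_A = 658.0 kN·m.

A_x = -41.51 kN, A_y = 144.4 kN, M_A = 658.0 kN·m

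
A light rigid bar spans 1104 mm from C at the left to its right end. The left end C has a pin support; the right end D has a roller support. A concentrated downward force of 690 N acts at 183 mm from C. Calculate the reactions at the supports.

Moments about C: D_y·1104 − 690·183 = 0 → D_y = 126270/1104 = 114.375 ≈ 114.4 N.
ΣF_y = 0: C_y + 114.375 − 690 = 0 → C_y = 575.6 N.
ΣF_x = 0: no horizontal applied forces, so C_x = 0.

C_x = 0, C_y = 575.6 N, D_y = 114.4 N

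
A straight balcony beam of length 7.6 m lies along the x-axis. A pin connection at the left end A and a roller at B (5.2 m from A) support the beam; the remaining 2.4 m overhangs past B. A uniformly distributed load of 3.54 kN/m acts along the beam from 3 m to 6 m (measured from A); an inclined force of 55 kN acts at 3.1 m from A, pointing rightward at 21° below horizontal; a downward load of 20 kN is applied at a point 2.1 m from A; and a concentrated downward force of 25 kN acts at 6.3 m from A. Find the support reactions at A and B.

A_x = -51.35 kN, A_y = 16.02 kN, B_y = 59.31 kN

Resultant of the distributed load: 3.54 × 3 = 10.62 kN at 4.5 m from A.
Taking moments about A: B_y·5.2 − (3.54·3)·4.5 − 55·sin21°·3.1 − 20·2.1 − 25·6.3 = 0 → B_y = 308.392/5.2 = 59.3062 ≈ 59.31 kN.
ΣF_y = 0: A_y + 59.3062 − 3.54·3 − 55·sin21° − 20 − 25 = 0 → A_y = 16.02 kN.
ΣF_x = 0: A_x + 55·cos21° = 0 → A_x = -51.35 kN.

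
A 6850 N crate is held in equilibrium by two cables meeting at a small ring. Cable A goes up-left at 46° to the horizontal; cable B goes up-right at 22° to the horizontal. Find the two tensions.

ΣF_x = 0: −T_A·cos46° + T_B·cos22° = 0 → T_B = 0.749213·T_A.
ΣF_y = 0: T_A·sin46° + T_B·sin22° = 6850.
Substitute: T_A·(0.71934 + 0.749213·0.374607) = 6850 → T_A = 6850 N.
Then T_B = 0.749213 × 6850 = 5132 N.

T_A = 6850 N, T_B = 5132 N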